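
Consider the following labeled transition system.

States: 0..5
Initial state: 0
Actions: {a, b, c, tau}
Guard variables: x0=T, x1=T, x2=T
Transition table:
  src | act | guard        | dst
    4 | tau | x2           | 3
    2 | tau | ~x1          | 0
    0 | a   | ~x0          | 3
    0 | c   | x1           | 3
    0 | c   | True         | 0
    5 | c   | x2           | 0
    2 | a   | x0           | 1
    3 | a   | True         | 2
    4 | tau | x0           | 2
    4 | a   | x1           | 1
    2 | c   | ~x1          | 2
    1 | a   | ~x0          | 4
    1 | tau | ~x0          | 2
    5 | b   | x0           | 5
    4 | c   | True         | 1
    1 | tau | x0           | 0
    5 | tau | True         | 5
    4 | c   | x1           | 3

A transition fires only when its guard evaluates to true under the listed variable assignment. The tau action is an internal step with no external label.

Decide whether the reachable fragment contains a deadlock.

Answer: DEADLOCK-FREE

Trace:
Reach set: {0,1,2,3}
  0: c→0  c→3  [2 out]
  1: tau→0  [1 out]
  2: a→1  [1 out]
  3: a→2  [1 out]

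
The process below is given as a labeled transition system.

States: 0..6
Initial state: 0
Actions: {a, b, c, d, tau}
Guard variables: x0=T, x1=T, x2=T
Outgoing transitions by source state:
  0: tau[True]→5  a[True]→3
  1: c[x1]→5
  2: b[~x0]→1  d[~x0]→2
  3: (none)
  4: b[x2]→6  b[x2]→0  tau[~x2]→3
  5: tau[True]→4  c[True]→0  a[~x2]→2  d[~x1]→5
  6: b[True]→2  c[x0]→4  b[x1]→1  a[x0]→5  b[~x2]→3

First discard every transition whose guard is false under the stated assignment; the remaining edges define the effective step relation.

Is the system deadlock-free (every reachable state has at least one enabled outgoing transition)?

Answer: DEADLOCK at state 2

Trace:
Reach set: {0,1,2,3,4,5,6}
  0: a→3  tau→5  [2 out]
  1: c→5  [1 out]
  2: ∅  [STUCK]
  3: ∅  [STUCK]
  4: b→0  b→6  [2 out]
  5: c→0  tau→4  [2 out]
  6: a→5  b→1  b→2  c→4  [4 out]
trace reaching 2: tau·tau·b·b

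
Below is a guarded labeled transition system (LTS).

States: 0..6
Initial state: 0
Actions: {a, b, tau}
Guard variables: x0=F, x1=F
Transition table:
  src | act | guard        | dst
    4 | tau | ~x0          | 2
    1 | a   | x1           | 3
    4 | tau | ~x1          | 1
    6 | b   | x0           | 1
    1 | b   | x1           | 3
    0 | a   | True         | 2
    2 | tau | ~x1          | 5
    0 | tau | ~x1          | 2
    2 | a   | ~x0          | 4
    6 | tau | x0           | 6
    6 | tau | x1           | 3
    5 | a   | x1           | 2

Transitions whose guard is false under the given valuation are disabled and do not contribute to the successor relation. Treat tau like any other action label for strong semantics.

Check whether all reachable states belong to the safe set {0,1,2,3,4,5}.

Answer: INVARIANT HOLDS

Working:
Inv-set: {0,1,2,3,4,5}
R = {0,1,2,4,5}
  0: ✓
  1: ✓
  2: ✓
  4: ✓
  5: ✓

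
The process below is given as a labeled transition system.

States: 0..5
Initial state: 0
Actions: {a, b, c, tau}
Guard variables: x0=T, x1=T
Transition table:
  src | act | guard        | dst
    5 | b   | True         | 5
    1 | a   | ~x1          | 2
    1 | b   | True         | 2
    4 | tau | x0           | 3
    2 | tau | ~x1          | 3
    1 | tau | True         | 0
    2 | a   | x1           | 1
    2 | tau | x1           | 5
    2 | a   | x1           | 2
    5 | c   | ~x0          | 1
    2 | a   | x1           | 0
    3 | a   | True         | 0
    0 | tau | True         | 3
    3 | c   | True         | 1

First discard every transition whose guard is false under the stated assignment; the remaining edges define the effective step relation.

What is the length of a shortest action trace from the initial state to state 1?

Layered search for 1:
  depth 0: {0}
  depth 1: {3}
  depth 2: {1}
first hit 1 at d=2 via tau·c

Answer: 2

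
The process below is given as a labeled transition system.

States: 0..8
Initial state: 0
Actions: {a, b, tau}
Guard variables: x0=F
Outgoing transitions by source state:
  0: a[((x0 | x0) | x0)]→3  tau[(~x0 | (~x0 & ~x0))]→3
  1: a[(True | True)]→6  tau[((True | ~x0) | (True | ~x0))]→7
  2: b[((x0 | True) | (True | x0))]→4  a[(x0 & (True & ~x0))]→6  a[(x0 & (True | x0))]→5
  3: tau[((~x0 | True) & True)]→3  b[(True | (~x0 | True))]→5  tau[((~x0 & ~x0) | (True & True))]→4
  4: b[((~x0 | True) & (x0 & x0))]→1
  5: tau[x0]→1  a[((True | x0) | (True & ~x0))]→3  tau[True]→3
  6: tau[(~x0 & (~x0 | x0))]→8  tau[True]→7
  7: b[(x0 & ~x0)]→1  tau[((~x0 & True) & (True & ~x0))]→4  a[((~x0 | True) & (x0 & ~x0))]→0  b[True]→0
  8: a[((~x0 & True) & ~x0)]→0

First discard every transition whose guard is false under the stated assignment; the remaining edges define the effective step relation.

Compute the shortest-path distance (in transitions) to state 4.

Layered search for 4:
  depth 0: {0}
  depth 1: {3}
  depth 2: {4,5}
depth(4)=2, e.g. tau·tau

Answer: 2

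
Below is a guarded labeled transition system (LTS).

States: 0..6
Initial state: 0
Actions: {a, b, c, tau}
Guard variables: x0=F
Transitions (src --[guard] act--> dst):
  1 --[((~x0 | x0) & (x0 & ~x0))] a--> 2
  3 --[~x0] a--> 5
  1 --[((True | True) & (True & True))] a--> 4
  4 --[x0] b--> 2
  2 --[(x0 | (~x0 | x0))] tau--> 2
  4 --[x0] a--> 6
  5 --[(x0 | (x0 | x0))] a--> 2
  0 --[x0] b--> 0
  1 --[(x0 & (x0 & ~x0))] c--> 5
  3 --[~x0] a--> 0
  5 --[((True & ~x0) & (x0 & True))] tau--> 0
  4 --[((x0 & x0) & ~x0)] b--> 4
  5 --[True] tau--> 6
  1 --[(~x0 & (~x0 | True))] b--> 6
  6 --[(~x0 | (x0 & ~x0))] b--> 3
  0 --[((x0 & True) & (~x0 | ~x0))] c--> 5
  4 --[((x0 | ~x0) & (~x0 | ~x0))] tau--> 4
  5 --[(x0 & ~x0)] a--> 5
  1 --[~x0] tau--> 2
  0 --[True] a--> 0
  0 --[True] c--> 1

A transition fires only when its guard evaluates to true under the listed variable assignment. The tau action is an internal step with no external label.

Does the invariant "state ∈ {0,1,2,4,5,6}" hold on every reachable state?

Inv-set: {0,1,2,4,5,6}
Reach set: {0,1,2,3,4,5,6}
  0: safe
  1: safe
  2: safe
  3: outside
  4: safe
  5: safe
  6: safe
reach 3 via c·b·b — violates

Answer: INVARIANT VIOLATED at state 3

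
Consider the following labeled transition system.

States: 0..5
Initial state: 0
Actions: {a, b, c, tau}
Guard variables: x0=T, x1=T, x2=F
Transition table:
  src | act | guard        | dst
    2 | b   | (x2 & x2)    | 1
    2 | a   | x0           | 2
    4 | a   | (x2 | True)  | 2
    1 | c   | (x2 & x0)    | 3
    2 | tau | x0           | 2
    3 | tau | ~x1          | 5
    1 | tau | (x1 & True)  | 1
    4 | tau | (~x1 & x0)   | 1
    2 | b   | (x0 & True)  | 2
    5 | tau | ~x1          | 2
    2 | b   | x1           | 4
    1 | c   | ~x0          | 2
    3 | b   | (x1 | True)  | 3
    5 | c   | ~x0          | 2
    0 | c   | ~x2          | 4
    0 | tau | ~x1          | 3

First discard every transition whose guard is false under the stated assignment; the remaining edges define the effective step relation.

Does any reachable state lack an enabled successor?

Answer: DEADLOCK-FREE

Working:
Reach set: {0,2,4}
  0: c→4  [1 exit(s)]
  2: a→2  b→2  b→4  tau→2  [4 exit(s)]
  4: a→2  [1 exit(s)]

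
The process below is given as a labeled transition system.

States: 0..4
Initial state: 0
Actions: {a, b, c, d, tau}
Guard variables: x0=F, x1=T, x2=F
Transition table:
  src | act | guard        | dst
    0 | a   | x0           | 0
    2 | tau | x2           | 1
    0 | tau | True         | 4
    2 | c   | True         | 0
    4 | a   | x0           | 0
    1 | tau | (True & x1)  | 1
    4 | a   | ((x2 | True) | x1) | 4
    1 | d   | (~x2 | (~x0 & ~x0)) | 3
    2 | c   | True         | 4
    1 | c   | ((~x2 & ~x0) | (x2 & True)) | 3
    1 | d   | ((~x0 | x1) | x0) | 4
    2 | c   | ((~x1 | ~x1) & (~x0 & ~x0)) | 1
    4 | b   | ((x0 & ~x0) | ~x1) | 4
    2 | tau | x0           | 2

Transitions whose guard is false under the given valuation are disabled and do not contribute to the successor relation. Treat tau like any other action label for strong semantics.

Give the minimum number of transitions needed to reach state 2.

Layered search for 2:
  Layer 0: {0}
  Layer 1: {4}
2 never appears.

Answer: UNREACHABLE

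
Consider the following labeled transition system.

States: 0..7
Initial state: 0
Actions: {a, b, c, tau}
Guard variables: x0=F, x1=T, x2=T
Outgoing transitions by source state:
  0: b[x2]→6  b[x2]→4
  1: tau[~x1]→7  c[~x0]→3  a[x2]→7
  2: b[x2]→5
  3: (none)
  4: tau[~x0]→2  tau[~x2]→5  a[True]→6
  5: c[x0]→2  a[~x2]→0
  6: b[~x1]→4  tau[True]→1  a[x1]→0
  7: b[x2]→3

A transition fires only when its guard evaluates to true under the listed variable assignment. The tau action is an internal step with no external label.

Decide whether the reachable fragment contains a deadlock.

R = {0,1,2,3,4,5,6,7}
  0: b→4  b→6  [2 out]
  1: a→7  c→3  [2 out]
  2: b→5  [1 out]
  3: ∅  [deadlock]
  4: a→6  tau→2  [2 out]
  5: ∅  [deadlock]
  6: a→0  tau→1  [2 out]
  7: b→3  [1 out]
trace reaching 3: b·tau·c

Answer: DEADLOCK at state 3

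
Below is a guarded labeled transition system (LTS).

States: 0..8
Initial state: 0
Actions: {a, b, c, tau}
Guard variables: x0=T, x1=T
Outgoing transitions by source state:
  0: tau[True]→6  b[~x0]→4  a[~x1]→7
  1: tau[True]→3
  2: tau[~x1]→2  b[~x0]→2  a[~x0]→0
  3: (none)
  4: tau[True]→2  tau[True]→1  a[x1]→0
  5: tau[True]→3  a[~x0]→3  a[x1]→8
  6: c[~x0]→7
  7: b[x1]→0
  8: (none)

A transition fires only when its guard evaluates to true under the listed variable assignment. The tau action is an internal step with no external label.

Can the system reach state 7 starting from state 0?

After dropping false guards: 8 live edges.
L0 = {0}
L1 = {6}  now seen {0,6}
R = {0,6}

Answer: UNREACHABLE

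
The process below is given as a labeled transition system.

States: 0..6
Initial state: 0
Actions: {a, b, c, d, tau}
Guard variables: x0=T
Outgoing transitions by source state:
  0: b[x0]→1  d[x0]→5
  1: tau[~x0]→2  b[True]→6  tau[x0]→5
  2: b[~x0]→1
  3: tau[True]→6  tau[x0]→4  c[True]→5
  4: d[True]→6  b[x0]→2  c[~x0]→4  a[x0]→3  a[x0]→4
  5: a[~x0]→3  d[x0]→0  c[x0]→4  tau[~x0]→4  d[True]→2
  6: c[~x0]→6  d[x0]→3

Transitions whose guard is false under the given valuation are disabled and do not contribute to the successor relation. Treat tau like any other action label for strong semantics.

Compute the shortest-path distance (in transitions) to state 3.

Layered search for 3:
  L0 = {0}
  L1 = {1,5}
  L2 = {2,4,6}
  L3 = {3}
3 enters at depth 3; path b·b·d

Answer: 3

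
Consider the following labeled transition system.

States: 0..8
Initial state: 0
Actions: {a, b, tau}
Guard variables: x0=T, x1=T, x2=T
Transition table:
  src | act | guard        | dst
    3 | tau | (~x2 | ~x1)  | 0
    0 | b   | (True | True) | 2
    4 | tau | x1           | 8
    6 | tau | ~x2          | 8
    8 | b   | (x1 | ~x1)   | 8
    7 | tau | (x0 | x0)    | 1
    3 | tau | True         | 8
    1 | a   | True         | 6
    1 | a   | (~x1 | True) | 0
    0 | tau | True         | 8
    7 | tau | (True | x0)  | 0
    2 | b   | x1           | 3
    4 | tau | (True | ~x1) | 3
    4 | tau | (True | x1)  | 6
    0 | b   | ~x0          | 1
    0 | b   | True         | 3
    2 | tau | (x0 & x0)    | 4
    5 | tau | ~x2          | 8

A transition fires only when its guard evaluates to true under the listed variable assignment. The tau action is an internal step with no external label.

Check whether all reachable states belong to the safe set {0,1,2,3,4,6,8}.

Answer: INVARIANT HOLDS

Trace:
Allowed set {0,1,2,3,4,6,8}
Reach set: {0,2,3,4,6,8}
  0: ✓
  2: ✓
  3: ✓
  4: ✓
  6: ✓
  8: ✓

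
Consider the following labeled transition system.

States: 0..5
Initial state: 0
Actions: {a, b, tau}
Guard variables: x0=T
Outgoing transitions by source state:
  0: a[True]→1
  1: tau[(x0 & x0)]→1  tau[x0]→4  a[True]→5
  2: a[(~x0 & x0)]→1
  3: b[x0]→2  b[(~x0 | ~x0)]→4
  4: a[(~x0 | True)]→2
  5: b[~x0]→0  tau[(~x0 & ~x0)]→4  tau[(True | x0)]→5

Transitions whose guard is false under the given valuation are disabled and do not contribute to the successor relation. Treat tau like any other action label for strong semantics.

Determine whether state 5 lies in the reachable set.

7 transition(s) survive guard evaluation.
depth 0: {0}
depth 1: {1}  now seen {0,1}
depth 2: {4,5}  now seen {0,1,4,5}
depth 3: {2}  now seen {0,1,2,4,5}
Reachable = {0,1,2,4,5}
Path to 5: a·a

Answer: REACHABLE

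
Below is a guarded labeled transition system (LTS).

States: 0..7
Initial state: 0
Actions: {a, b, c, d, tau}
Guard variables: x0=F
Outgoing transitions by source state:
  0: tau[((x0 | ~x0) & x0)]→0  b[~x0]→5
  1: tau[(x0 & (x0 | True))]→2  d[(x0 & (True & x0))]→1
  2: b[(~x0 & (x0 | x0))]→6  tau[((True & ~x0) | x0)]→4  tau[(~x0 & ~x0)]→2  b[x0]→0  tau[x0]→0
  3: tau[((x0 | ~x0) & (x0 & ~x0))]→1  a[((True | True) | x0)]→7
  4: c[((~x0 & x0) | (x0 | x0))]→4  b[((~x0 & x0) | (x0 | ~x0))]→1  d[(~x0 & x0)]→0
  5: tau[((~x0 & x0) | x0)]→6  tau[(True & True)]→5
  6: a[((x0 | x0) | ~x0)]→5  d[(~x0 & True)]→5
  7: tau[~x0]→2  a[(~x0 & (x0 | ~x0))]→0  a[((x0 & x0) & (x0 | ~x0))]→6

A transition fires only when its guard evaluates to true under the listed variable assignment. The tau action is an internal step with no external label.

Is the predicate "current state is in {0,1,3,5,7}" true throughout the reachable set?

Safe = {0,1,3,5,7}
Reachable = {0,5}
  0: safe
  5: safe

Answer: INVARIANT HOLDS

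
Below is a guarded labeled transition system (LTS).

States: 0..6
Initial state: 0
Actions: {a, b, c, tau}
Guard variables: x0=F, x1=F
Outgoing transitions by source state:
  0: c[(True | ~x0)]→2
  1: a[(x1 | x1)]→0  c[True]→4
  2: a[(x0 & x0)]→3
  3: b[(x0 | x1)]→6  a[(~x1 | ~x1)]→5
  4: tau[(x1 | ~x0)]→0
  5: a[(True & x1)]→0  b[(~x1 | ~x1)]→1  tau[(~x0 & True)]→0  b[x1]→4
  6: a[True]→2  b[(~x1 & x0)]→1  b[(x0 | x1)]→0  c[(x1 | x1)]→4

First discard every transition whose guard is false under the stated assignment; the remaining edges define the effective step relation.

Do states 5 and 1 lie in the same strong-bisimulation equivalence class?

Answer: NOT BISIMILAR

Analysis:
Compute ~ classes (split until stable):
  round 0: {{0,1,2,3,4,5,6}}
  round 1: {{0,1},{2},{3,6},{4},{5}}
  round 2: {{0},{1},{2},{3},{4},{5},{6}}
stable after 3 split(s): 7 block(s)
class of 5: {5}; class of 1: {1}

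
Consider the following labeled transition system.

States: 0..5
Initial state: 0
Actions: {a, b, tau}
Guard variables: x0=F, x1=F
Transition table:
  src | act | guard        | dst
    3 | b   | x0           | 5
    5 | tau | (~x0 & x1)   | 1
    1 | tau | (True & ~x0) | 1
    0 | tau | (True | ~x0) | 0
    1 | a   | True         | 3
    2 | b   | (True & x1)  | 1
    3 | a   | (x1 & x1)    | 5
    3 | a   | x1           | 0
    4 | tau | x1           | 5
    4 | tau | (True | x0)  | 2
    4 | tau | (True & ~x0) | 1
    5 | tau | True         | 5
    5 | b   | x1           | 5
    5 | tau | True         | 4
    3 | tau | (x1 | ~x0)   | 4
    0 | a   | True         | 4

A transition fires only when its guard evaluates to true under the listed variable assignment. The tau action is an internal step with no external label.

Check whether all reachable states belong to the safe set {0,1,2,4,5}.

Answer: INVARIANT VIOLATED at state 3

Working:
Inv-set: {0,1,2,4,5}
R = {0,1,2,3,4}
  0: ✓
  1: ✓
  2: ✓
  3: ✗ unsafe
  4: ✓
reach 3 via a·tau·a — violates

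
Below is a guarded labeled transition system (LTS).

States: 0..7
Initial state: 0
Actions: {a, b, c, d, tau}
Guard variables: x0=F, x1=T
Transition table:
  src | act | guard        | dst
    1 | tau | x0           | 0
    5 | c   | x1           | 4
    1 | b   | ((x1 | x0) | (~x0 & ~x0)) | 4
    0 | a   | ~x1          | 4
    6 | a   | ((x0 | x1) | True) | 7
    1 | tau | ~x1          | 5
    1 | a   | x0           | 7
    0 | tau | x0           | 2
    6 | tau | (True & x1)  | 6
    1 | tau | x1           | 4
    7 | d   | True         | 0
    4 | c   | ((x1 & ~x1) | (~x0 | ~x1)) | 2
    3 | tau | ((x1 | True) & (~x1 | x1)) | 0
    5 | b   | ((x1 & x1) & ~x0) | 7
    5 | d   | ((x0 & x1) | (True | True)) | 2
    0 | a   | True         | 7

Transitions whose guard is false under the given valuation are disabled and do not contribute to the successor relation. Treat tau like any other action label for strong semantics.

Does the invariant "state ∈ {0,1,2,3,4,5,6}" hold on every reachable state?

Answer: INVARIANT VIOLATED at state 7

Working:
Allowed set {0,1,2,3,4,5,6}
Reachable = {0,7}
  0: ✓
  7: ✗ unsafe
reach 7 via a — violates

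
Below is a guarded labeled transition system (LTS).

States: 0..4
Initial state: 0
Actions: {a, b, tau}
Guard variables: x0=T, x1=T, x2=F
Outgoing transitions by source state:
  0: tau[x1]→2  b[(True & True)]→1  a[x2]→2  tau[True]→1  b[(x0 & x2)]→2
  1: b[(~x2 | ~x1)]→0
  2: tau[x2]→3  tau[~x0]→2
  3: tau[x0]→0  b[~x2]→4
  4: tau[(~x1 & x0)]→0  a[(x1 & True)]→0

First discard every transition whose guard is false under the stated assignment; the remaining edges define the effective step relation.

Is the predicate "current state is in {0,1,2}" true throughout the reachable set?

Answer: INVARIANT HOLDS

Working:
Inv-set: {0,1,2}
Reachable = {0,1,2}
  0: ok
  1: ok
  2: ok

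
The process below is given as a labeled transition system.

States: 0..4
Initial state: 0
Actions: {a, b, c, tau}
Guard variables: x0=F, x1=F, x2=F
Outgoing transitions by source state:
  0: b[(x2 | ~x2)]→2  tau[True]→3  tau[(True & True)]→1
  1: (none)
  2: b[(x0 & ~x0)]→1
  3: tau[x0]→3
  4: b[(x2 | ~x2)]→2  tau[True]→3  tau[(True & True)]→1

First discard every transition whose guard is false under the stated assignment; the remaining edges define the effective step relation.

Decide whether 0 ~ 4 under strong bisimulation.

Compute ~ classes (split until stable):
  round 0: {{0,1,2,3,4}}
  round 1: {{0,4},{1,2,3}}
stable after 2 split(s): 2 block(s)
[0]={0,4}  [4]={0,4}

Answer: BISIMILAR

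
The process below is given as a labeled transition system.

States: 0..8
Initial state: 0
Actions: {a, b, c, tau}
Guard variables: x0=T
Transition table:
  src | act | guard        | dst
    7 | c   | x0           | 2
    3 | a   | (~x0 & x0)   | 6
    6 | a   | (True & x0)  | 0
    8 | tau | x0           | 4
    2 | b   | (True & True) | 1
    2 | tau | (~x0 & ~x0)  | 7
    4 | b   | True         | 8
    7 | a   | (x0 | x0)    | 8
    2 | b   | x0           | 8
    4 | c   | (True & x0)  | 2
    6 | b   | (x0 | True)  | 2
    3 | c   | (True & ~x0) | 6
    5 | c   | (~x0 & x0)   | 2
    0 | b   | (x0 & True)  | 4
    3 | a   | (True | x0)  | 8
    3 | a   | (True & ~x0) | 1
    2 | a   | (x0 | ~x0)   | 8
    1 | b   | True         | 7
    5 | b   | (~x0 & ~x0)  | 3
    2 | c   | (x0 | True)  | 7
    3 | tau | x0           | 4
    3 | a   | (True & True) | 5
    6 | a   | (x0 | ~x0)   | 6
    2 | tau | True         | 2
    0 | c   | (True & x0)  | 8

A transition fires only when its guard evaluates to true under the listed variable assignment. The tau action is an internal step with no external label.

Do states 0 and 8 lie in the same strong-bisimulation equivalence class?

Bisimulation quotient by refinement:
  round 0: {{0,1,2,3,4,5,6,7,8}}
  round 1: {{0,4},{1},{2},{3},{5},{6},{7},{8}}
  round 2: {{0},{1},{2},{3},{4},{5},{6},{7},{8}}
9 equivalence class(es) (converged in 3)
class of 0: {0}; class of 8: {8}

Answer: NOT BISIMILAR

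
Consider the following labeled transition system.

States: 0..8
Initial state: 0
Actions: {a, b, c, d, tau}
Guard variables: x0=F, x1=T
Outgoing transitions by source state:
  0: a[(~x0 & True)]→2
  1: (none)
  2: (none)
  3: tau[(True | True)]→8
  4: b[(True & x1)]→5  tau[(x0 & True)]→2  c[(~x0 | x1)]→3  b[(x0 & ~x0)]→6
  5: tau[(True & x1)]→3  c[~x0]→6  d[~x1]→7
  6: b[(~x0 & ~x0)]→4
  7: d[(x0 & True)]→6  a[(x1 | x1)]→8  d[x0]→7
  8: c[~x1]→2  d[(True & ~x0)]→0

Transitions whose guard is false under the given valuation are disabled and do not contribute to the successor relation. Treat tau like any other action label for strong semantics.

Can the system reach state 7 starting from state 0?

After dropping false guards: 9 live edges.
L0 = {0}
L1 = {2}  total {0,2}
Reachable = {0,2}

Answer: UNREACHABLE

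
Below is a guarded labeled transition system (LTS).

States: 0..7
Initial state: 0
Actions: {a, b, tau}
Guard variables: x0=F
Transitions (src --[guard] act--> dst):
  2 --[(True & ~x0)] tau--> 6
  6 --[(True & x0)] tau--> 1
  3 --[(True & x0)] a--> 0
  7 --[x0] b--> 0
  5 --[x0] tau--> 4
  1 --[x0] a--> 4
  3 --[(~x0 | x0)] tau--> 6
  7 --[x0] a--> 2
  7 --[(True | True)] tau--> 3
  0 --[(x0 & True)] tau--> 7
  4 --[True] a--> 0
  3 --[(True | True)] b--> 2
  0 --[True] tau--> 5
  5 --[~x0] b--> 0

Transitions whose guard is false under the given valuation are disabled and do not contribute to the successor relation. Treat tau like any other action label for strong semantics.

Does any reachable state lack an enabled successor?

Answer: DEADLOCK-FREE

Analysis:
R = {0,5}
  0: tau→5  [deg 1]
  5: b→0  [deg 1]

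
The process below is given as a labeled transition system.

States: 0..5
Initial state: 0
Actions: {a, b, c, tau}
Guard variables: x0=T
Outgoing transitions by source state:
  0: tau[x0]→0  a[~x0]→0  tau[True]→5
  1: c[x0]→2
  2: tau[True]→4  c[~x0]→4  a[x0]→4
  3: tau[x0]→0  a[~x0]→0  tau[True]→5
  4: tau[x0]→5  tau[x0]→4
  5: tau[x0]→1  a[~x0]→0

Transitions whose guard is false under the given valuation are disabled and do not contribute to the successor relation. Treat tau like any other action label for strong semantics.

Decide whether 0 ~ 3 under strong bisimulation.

Answer: BISIMILAR

Analysis:
Bisimulation quotient by refinement:
  π0 = {{0,1,2,3,4,5}}
  π1 = {{0,3,4,5},{1},{2}}
  π2 = {{0,3,4},{1},{2},{5}}
Fixed point at round 3; 4 class(es).
class of 0: {0,3,4}; class of 3: {0,3,4}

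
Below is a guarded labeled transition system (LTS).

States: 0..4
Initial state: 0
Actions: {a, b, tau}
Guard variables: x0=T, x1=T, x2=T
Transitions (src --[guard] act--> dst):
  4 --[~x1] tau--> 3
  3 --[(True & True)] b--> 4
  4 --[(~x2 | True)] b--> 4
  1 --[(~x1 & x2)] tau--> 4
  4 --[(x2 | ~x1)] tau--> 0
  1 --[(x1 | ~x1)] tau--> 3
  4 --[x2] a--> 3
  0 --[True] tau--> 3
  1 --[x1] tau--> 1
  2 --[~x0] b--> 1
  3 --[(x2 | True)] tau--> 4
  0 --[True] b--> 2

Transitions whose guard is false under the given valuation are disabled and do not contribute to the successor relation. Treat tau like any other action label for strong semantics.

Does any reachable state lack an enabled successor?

Answer: DEADLOCK at state 2

Trace:
R = {0,2,3,4}
  0: b→2  tau→3  [2 exit(s)]
  2: ∅  [no exit]
  3: b→4  tau→4  [2 exit(s)]
  4: a→3  b→4  tau→0  [3 exit(s)]
Path to 2: b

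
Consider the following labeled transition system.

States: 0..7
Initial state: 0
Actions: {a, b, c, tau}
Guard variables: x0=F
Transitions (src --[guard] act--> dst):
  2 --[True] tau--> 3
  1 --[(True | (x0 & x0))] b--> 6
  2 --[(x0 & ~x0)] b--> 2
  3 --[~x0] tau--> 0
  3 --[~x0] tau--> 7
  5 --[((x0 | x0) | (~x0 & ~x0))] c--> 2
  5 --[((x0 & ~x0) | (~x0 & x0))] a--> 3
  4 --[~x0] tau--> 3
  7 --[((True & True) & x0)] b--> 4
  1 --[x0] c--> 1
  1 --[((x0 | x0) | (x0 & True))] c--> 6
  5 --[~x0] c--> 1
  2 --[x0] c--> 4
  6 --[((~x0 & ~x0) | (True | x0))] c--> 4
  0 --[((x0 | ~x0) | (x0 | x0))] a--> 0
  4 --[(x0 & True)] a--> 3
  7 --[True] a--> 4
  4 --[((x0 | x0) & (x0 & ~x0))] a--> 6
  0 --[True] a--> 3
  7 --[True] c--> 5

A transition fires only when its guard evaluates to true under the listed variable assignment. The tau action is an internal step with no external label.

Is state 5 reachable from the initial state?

12 transition(s) survive guard evaluation.
depth 0: {0}
depth 1: {3}  now seen {0,3}
depth 2: {7}  now seen {0,3,7}
depth 3: {4,5}  now seen {0,3,4,5,7}
depth 4: {1,2}  now seen {0,1,2,3,4,5,7}
depth 5: {6}  now seen {0,1,2,3,4,5,6,7}
R = {0,1,2,3,4,5,6,7}
Path to 5: a·tau·c

Answer: REACHABLE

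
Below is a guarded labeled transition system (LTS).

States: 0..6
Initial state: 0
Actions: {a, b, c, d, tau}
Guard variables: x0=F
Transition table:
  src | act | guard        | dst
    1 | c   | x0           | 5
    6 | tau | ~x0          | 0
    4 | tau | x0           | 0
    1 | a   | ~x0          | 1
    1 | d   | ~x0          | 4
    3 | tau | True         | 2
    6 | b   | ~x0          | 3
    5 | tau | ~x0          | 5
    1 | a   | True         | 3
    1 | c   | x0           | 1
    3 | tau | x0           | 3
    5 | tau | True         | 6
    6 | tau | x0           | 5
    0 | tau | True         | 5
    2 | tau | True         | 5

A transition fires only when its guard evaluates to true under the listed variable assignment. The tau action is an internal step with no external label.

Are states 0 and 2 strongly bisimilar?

Answer: BISIMILAR

Analysis:
Refine partition for ~:
  round 0: {{0,1,2,3,4,5,6}}
  round 1: {{0,2,3,5},{1},{4},{6}}
  round 2: {{0,2,3},{1},{4},{5},{6}}
  round 3: {{0,2},{1},{3},{4},{5},{6}}
6 equivalence class(es) (converged in 4)
[0]={0,2}  [2]={0,2}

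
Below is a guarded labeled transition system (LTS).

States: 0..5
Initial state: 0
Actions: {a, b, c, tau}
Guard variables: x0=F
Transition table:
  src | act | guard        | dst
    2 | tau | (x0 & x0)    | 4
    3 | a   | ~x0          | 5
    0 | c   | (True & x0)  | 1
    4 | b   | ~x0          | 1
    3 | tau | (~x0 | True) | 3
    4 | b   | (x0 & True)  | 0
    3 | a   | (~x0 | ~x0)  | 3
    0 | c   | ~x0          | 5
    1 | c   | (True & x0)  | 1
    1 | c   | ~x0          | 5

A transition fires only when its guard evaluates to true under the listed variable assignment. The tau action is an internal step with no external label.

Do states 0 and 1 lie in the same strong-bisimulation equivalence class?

Answer: BISIMILAR

Trace:
Bisimulation quotient by refinement:
  round 0: {{0,1,2,3,4,5}}
  round 1: {{0,1},{2,5},{3},{4}}
Fixed point at round 2; 4 class(es).
[0]={0,1}  [1]={0,1}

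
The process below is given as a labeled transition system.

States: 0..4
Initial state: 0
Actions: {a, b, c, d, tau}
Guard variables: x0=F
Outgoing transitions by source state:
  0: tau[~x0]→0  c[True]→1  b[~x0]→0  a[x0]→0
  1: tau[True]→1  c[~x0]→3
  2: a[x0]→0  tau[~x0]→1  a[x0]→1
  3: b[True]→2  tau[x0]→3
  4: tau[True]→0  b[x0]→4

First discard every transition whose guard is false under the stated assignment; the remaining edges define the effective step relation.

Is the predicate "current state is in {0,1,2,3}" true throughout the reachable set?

Safe = {0,1,2,3}
Reach set: {0,1,2,3}
  0: safe
  1: safe
  2: safe
  3: safe

Answer: INVARIANT HOLDS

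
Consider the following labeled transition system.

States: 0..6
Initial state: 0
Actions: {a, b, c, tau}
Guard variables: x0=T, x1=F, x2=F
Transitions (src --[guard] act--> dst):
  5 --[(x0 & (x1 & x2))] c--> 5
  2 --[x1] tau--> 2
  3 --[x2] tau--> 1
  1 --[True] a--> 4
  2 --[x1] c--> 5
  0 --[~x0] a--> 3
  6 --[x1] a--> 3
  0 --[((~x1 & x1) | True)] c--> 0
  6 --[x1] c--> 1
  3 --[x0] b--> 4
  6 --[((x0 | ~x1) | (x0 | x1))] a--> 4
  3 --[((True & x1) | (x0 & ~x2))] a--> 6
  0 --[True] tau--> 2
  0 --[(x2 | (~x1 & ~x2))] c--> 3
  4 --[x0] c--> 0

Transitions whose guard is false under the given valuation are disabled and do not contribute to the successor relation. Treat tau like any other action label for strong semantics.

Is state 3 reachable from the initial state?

Answer: REACHABLE

Working:
8 transition(s) survive guard evaluation.
Layer 0: {0}
Layer 1: {2,3}  now seen {0,2,3}
Layer 2: {4,6}  now seen {0,2,3,4,6}
R = {0,2,3,4,6}
trace reaching 3: c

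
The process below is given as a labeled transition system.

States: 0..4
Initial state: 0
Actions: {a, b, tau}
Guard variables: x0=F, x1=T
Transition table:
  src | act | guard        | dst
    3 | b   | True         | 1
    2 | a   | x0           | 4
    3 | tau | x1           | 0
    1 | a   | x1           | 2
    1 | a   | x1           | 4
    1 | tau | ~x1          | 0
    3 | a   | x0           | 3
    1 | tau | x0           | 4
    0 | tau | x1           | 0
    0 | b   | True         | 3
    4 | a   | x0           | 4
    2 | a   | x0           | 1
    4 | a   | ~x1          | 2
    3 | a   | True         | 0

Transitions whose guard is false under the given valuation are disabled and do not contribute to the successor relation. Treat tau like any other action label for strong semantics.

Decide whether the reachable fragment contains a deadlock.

Reach set: {0,1,2,3,4}
  0: b→3  tau→0  [2 out]
  1: a→2  a→4  [2 out]
  2: ∅  [STUCK]
  3: a→0  b→1  tau→0  [3 out]
  4: ∅  [STUCK]
witness 2: b·b·a

Answer: DEADLOCK at state 2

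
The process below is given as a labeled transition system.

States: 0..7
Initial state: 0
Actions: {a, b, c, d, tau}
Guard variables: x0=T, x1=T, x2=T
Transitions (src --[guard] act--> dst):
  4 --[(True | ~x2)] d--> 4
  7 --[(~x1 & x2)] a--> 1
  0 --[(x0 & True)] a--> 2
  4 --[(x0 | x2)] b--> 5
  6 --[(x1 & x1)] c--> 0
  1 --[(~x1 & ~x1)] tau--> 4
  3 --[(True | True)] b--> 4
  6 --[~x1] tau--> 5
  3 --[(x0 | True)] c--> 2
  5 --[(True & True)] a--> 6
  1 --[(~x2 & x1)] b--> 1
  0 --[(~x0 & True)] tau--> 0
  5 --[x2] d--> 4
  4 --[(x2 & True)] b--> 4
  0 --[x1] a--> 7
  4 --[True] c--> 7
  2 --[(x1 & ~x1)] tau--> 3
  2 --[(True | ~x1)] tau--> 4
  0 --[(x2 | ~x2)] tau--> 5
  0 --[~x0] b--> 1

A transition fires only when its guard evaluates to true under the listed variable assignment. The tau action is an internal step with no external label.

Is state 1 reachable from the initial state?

13 transition(s) survive guard evaluation.
depth 0: {0}
depth 1: {2,5,7}  cumulative {0,2,5,7}
depth 2: {4,6}  cumulative {0,2,4,5,6,7}
R = {0,2,4,5,6,7}

Answer: UNREACHABLE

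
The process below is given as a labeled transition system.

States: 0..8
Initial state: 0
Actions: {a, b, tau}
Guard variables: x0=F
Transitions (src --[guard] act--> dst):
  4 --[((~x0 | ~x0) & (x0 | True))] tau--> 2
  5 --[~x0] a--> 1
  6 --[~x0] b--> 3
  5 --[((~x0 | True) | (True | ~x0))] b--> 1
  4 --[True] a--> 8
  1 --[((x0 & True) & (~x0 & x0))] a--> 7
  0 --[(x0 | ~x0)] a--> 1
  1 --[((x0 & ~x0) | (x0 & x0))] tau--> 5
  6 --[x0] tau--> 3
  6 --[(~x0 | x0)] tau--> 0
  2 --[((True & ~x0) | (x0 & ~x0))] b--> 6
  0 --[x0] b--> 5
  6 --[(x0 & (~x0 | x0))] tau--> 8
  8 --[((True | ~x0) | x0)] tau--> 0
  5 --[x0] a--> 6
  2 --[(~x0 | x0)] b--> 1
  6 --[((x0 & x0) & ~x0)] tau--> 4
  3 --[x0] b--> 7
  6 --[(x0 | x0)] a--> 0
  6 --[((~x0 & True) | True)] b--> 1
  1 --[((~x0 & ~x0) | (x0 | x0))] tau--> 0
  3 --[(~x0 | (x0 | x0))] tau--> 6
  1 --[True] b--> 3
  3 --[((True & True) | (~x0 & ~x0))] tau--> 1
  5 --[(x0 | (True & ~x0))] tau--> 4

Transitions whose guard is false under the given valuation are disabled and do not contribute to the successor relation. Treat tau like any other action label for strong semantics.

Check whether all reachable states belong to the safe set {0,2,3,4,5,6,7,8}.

Answer: INVARIANT VIOLATED at state 1

Working:
Allowed set {0,2,3,4,5,6,7,8}
R = {0,1,3,6}
  0: ok
  1: ✗ unsafe
  3: ok
  6: ok
counterexample path to 1: a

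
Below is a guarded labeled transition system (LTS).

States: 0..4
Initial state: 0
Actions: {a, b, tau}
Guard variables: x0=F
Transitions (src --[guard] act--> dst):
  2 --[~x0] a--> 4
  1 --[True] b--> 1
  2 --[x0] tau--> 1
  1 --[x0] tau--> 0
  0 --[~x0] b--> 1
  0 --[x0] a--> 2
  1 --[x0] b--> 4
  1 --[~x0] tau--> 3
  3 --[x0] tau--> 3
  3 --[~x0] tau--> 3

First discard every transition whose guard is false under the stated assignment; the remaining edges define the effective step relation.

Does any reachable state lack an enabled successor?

Answer: DEADLOCK-FREE

Trace:
R = {0,1,3}
  0: b→1  [deg 1]
  1: b→1  tau→3  [deg 2]
  3: tau→3  [deg 1]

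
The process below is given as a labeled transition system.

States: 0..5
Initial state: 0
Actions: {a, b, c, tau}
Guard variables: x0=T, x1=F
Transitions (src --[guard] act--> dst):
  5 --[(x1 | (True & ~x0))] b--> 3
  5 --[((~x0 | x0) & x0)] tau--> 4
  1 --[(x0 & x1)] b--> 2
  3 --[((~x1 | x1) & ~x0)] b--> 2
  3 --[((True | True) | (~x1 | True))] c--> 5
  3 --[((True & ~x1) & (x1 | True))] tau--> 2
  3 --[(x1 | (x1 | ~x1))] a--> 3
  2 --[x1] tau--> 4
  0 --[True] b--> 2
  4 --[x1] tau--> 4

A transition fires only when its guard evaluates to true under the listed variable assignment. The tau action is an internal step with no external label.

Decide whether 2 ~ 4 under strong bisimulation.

Refine partition for ~:
  π0 = {{0,1,2,3,4,5}}
  π1 = {{0},{1,2,4},{3},{5}}
Fixed point at round 2; 4 class(es).
[2]={1,2,4}  [4]={1,2,4}

Answer: BISIMILAR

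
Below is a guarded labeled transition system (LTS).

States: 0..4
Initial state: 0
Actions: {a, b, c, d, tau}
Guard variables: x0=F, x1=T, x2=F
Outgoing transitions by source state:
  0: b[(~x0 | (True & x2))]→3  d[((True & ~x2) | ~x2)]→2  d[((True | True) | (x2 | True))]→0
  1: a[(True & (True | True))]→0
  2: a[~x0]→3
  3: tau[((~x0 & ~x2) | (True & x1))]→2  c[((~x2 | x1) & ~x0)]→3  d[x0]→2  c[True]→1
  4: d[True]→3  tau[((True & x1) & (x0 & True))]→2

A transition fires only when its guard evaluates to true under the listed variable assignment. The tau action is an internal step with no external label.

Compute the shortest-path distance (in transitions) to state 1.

Answer: 2

Analysis:
Layered search for 1:
  Layer 0: {0}
  Layer 1: {2,3}
  Layer 2: {1}
depth(1)=2, e.g. b·c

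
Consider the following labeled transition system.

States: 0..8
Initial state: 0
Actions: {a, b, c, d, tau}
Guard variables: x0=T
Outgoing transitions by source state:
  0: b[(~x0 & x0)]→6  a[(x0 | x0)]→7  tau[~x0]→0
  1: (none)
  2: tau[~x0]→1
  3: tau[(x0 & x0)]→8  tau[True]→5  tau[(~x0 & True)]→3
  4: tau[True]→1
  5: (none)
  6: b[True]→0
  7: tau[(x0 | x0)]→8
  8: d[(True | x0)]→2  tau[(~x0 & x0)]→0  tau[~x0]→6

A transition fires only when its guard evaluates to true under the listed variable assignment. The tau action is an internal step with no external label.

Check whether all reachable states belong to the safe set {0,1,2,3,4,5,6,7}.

Allowed set {0,1,2,3,4,5,6,7}
R = {0,2,7,8}
  0: ✓
  2: ✓
  7: ✓
  8: ✗ unsafe
witness against invariant: a·tau → 8

Answer: INVARIANT VIOLATED at state 8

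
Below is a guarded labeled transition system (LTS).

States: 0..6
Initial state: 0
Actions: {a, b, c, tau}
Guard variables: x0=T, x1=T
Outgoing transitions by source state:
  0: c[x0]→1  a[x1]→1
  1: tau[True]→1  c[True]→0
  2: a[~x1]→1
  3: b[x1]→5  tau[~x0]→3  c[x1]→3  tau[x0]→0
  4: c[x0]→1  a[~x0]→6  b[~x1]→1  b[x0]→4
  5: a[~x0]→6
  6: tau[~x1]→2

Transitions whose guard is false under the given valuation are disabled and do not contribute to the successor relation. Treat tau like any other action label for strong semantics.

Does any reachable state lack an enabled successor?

Reach set: {0,1}
  0: a→1  c→1  [2 exit(s)]
  1: c→0  tau→1  [2 exit(s)]

Answer: DEADLOCK-FREE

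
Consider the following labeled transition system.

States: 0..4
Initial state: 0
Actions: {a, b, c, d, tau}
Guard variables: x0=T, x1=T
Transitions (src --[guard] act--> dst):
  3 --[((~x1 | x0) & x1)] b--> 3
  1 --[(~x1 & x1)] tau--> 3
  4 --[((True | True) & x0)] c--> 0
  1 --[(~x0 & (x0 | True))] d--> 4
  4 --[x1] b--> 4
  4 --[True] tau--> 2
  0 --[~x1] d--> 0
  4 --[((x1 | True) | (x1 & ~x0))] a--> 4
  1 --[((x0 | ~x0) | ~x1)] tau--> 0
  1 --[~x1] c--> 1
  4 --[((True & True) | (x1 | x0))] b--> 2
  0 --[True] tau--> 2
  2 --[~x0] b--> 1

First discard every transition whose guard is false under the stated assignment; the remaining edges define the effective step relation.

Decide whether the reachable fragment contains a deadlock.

R = {0,2}
  0: tau→2  [1 exit(s)]
  2: ∅  [no exit]
trace reaching 2: tau

Answer: DEADLOCK at state 2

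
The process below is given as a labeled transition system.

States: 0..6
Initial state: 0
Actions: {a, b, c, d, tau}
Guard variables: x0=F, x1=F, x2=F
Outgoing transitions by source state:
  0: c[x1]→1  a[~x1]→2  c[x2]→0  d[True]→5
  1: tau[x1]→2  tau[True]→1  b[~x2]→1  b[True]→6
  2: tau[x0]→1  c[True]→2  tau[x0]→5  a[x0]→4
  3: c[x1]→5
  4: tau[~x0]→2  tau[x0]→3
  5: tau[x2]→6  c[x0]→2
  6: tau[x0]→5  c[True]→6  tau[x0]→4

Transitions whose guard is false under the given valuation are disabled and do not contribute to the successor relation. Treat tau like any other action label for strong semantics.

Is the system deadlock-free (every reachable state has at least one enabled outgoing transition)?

Reach set: {0,2,5}
  0: a→2  d→5  [2 exit(s)]
  2: c→2  [1 exit(s)]
  5: ∅  [STUCK]
trace reaching 5: d

Answer: DEADLOCK at state 5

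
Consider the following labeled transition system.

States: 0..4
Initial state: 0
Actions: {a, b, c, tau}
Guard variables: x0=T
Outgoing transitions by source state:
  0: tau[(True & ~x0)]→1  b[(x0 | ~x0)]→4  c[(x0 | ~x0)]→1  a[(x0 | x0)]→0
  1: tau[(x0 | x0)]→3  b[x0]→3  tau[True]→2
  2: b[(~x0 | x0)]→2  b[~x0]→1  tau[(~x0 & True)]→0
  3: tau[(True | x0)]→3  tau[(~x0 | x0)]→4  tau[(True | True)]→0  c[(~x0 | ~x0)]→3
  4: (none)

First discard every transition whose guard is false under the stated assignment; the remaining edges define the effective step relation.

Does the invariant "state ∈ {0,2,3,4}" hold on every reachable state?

Answer: INVARIANT VIOLATED at state 1

Working:
Allowed set {0,2,3,4}
R = {0,1,2,3,4}
  0: ✓
  1: outside
  2: ✓
  3: ✓
  4: ✓
reach 1 via c — violates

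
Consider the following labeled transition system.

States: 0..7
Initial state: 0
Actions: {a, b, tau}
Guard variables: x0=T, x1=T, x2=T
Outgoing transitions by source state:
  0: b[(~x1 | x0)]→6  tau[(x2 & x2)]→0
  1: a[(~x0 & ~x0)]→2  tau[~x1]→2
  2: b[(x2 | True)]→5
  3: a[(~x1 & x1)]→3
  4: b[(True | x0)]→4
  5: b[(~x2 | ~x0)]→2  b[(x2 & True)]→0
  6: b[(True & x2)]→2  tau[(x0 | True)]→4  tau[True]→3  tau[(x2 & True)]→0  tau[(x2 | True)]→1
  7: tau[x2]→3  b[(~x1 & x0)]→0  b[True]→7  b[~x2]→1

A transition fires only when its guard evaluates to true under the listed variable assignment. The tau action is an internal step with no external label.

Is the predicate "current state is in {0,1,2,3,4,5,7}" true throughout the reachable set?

Safe = {0,1,2,3,4,5,7}
Reach set: {0,1,2,3,4,5,6}
  0: safe
  1: safe
  2: safe
  3: safe
  4: safe
  5: safe
  6: ✗ unsafe
witness against invariant: b → 6

Answer: INVARIANT VIOLATED at state 6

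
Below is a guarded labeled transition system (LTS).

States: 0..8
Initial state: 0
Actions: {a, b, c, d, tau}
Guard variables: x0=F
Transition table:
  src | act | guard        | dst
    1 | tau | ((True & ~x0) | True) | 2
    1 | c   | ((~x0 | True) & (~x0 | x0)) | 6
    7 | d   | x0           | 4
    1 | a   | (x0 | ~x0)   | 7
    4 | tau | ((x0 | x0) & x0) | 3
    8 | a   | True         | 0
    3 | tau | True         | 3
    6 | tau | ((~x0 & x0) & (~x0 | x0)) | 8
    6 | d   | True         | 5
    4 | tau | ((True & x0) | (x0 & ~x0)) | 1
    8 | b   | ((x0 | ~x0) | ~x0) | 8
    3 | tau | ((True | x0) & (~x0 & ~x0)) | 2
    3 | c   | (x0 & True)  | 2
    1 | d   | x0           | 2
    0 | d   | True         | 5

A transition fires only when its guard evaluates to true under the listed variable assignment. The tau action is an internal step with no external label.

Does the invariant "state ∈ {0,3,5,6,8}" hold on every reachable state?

Answer: INVARIANT HOLDS

Trace:
Safe = {0,3,5,6,8}
R = {0,5}
  0: safe
  5: safe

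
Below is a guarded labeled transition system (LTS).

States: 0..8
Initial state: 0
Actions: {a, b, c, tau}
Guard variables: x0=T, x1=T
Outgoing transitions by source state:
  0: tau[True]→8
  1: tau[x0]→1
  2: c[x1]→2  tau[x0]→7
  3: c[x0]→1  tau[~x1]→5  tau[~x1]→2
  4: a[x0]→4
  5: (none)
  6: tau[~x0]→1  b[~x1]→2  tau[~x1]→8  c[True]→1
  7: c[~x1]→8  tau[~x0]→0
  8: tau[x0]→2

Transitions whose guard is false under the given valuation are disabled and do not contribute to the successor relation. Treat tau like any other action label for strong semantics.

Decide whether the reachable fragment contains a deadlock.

Reach set: {0,2,7,8}
  0: tau→8  [1 out]
  2: c→2  tau→7  [2 out]
  7: ∅  [no exit]
  8: tau→2  [1 out]
trace reaching 7: tau·tau·tau

Answer: DEADLOCK at state 7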